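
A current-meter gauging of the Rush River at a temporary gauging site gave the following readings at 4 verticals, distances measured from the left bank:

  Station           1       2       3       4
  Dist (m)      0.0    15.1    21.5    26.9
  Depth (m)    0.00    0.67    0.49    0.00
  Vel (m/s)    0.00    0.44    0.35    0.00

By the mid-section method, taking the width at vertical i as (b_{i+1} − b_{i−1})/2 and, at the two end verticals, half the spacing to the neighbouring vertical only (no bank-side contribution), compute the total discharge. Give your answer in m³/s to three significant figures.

w_2 = (21.5 − 0.0)/2 = 10.75 m; q_2 = 0.44 × 0.67 × 10.75 = 3.169 m³/s
w_3 = (26.9 − 15.1)/2 = 5.9 m; q_3 = 0.35 × 0.49 × 5.9 = 1.012 m³/s
Stations 1, 4 contribute zero (depth or velocity is 0).
Q = Σ qᵢ = 4.181 m³/s

4.18 m³/s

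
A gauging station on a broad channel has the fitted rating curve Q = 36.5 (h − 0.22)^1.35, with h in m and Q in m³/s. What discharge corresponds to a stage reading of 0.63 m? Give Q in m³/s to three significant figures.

11.0 m³/s

Q = 36.5 × (0.63 − 0.22)^1.35 = 36.5 × 0.41^1.35 = 10.95 m³/s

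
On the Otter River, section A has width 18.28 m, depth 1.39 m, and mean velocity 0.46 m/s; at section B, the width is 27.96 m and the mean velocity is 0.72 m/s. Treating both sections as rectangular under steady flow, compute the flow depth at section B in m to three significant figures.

0.581 m

Q = A₁V₁ = (18.28×1.39) × 0.46 = 11.69 m³/s
d₂ = Q/(b₂ V₂) = 11.69/(27.96×0.72) = 0.5806 m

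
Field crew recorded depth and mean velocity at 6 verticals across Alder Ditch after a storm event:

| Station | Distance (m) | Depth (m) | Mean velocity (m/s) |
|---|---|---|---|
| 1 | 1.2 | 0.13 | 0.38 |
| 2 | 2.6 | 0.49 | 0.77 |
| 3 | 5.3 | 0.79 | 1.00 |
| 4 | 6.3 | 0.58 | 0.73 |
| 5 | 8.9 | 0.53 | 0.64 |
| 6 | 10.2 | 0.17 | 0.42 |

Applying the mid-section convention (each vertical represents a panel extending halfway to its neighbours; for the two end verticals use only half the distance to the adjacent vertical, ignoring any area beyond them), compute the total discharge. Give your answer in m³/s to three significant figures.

w_1 = (2.6 − 1.2)/2 = 0.7 m; q_1 = 0.38 × 0.13 × 0.7 = 0.03458 m³/s
w_2 = (5.3 − 1.2)/2 = 2.05 m; q_2 = 0.77 × 0.49 × 2.05 = 0.7735 m³/s
w_3 = (6.3 − 2.6)/2 = 1.85 m; q_3 = 1.00 × 0.79 × 1.85 = 1.462 m³/s
w_4 = (8.9 − 5.3)/2 = 1.8 m; q_4 = 0.73 × 0.58 × 1.8 = 0.7621 m³/s
w_5 = (10.2 − 6.3)/2 = 1.95 m; q_5 = 0.64 × 0.53 × 1.95 = 0.6614 m³/s
w_6 = (10.2 − 8.9)/2 = 0.65 m; q_6 = 0.42 × 0.17 × 0.65 = 0.04641 m³/s
Q = Σ qᵢ = 3.740 m³/s

3.74 m³/s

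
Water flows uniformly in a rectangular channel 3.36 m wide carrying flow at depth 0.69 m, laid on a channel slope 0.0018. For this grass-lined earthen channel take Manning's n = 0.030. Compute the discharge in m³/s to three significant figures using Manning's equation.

A = b·y = 3.36 × 0.69 = 2.318 m²
P = b + 2y = 3.36 + 2×0.69 = 4.740 m
R = A/P = 2.318/4.740 = 0.4891 m
Q = (1/n)·A·R^(2/3)·S^(1/2) = (1/0.030) × 2.318 × 0.4891^(2/3) × 0.0018^(1/2) = 2.035 m³/s

2.04 m³/s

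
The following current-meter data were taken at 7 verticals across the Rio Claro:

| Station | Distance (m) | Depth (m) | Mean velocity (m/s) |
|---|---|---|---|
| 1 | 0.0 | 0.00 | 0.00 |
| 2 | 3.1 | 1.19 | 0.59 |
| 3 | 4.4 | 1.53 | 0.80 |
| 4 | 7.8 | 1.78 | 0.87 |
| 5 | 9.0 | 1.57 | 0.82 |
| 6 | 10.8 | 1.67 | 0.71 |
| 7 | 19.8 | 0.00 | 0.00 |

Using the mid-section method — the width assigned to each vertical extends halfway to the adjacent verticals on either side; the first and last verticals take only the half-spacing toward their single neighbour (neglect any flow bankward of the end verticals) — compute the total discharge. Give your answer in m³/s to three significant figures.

w_2 = (4.4 − 0.0)/2 = 2.2 m; q_2 = 0.59 × 1.19 × 2.2 = 1.545 m³/s
w_3 = (7.8 − 3.1)/2 = 2.35 m; q_3 = 0.80 × 1.53 × 2.35 = 2.876 m³/s
w_4 = (9.0 − 4.4)/2 = 2.3 m; q_4 = 0.87 × 1.78 × 2.3 = 3.562 m³/s
w_5 = (10.8 − 7.8)/2 = 1.5 m; q_5 = 0.82 × 1.57 × 1.5 = 1.931 m³/s
w_6 = (19.8 − 9.0)/2 = 5.4 m; q_6 = 0.71 × 1.67 × 5.4 = 6.403 m³/s
Stations 1, 7 contribute zero (depth or velocity is 0).
Q = Σ qᵢ = 16.32 m³/s

16.3 m³/s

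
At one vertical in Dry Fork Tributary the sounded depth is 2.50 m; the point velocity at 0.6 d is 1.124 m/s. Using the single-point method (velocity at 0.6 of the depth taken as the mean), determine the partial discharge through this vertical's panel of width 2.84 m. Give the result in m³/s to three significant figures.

7.98 m³/s

v̄ = v₀.₆ = 1.124 m/s
q = v̄ × d × w = 1.124 × 2.50 × 2.84 = 7.980 m³/s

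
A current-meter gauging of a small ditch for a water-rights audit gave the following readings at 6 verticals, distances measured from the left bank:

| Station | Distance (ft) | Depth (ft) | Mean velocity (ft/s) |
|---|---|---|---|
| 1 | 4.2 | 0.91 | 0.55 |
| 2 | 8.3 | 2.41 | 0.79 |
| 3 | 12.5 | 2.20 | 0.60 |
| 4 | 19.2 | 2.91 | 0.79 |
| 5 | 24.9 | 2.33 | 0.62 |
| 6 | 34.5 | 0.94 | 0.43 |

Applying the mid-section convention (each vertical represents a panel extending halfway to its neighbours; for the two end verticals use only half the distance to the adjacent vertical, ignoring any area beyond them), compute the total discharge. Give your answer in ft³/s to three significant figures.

w_1 = (8.3 − 4.2)/2 = 2.05 ft; q_1 = 0.55 × 0.91 × 2.05 = 1.026 ft³/s
w_2 = (12.5 − 4.2)/2 = 4.15 ft; q_2 = 0.79 × 2.41 × 4.15 = 7.901 ft³/s
w_3 = (19.2 − 8.3)/2 = 5.45 ft; q_3 = 0.60 × 2.20 × 5.45 = 7.194 ft³/s
w_4 = (24.9 − 12.5)/2 = 6.2 ft; q_4 = 0.79 × 2.91 × 6.2 = 14.25 ft³/s
w_5 = (34.5 − 19.2)/2 = 7.65 ft; q_5 = 0.62 × 2.33 × 7.65 = 11.05 ft³/s
w_6 = (34.5 − 24.9)/2 = 4.8 ft; q_6 = 0.43 × 0.94 × 4.8 = 1.940 ft³/s
Q = Σ qᵢ = 43.37 ft³/s

43.4 ft³/s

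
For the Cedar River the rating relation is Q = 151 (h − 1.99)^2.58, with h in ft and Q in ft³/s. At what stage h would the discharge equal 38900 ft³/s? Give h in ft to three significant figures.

10.6 ft

h − h₀ = (Q/C)^(1/b) = (38900/151)^(1/2.58) = 8.600 ft
h = 1.99 + 8.600 = 10.59 ft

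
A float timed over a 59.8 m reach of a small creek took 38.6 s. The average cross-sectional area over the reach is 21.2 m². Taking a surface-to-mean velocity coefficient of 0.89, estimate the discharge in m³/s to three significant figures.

v_surface = L / t̄ = 59.8 / 38.6 = 1.549 m/s
v_mean = 0.89 × 1.549 = 1.379 m/s
Q = A × v_mean = 21.2 × 1.379 = 29.23 m³/s

29.2 m³/s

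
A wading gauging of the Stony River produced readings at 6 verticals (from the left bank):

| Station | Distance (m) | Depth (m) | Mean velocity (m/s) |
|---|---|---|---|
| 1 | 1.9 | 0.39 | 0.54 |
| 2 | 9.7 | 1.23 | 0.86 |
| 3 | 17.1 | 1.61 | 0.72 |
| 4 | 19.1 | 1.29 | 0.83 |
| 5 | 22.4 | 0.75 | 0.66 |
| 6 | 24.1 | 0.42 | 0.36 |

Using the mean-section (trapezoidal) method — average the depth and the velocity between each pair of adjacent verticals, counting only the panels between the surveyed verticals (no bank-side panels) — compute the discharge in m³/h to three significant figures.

Panel 1-2: Δb = 7.8 m, d̄ = (0.39+1.23)/2 = 0.81, v̄ = (0.54+0.86)/2 = 0.7 → q = 7.8×0.81×0.7 = 4.423 m³/s
Panel 2-3: Δb = 7.4 m, d̄ = (1.23+1.61)/2 = 1.42, v̄ = (0.86+0.72)/2 = 0.79 → q = 7.4×1.42×0.79 = 8.301 m³/s
Panel 3-4: Δb = 2 m, d̄ = (1.61+1.29)/2 = 1.45, v̄ = (0.72+0.83)/2 = 0.775 → q = 2×1.45×0.775 = 2.248 m³/s
Panel 4-5: Δb = 3.3 m, d̄ = (1.29+0.75)/2 = 1.02, v̄ = (0.83+0.66)/2 = 0.745 → q = 3.3×1.02×0.745 = 2.508 m³/s
Panel 5-6: Δb = 1.7 m, d̄ = (0.75+0.42)/2 = 0.585, v̄ = (0.66+0.36)/2 = 0.51 → q = 1.7×0.585×0.51 = 0.5072 m³/s
Q = Σ q = 17.99 m³/s
= 17.99 × 3600 = 64750 m³/h

64800 m³/h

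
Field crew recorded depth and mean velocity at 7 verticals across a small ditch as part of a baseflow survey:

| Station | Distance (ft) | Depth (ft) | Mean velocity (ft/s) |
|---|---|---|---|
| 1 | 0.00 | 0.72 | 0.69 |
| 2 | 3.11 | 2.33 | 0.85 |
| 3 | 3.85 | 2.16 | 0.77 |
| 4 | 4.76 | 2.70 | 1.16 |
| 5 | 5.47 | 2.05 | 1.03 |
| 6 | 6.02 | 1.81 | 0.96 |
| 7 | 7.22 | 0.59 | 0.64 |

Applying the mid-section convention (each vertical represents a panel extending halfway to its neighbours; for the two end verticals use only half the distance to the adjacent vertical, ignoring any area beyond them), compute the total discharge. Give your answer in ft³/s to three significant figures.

11.6 ft³/s

w_1 = (3.11 − 0.00)/2 = 1.555 ft; q_1 = 0.69 × 0.72 × 1.555 = 0.7725 ft³/s
w_2 = (3.85 − 0.00)/2 = 1.925 ft; q_2 = 0.85 × 2.33 × 1.925 = 3.812 ft³/s
w_3 = (4.76 − 3.11)/2 = 0.825 ft; q_3 = 0.77 × 2.16 × 0.825 = 1.372 ft³/s
w_4 = (5.47 − 3.85)/2 = 0.81 ft; q_4 = 1.16 × 2.70 × 0.81 = 2.537 ft³/s
w_5 = (6.02 − 4.76)/2 = 0.63 ft; q_5 = 1.03 × 2.05 × 0.63 = 1.330 ft³/s
w_6 = (7.22 − 5.47)/2 = 0.875 ft; q_6 = 0.96 × 1.81 × 0.875 = 1.520 ft³/s
w_7 = (7.22 − 6.02)/2 = 0.6 ft; q_7 = 0.64 × 0.59 × 0.6 = 0.2266 ft³/s
Q = Σ qᵢ = 11.57 ft³/s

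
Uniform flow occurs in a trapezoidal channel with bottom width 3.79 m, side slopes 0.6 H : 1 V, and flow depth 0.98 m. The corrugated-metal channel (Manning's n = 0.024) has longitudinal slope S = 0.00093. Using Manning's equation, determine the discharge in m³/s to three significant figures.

A = (b + z·y)·y = (3.79 + 0.6×0.98)×0.98 = 4.290 m²
P = b + 2y√(1+z²) = 3.79 + 2×0.98×√(1+0.6²) = 6.076 m
R = A/P = 4.290/6.076 = 0.7062 m
Q = (1/n)·A·R^(2/3)·S^(1/2) = (1/0.024) × 4.290 × 0.7062^(2/3) × 0.00093^(1/2) = 4.323 m³/s

4.32 m³/s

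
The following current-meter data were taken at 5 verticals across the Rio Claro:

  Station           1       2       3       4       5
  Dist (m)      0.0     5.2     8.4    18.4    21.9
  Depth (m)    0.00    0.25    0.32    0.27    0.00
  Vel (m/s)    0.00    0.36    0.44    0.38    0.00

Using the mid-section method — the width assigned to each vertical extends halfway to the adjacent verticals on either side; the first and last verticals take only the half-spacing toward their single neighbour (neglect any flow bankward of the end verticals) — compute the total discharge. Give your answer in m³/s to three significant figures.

w_2 = (8.4 − 0.0)/2 = 4.2 m; q_2 = 0.36 × 0.25 × 4.2 = 0.3780 m³/s
w_3 = (18.4 − 5.2)/2 = 6.6 m; q_3 = 0.44 × 0.32 × 6.6 = 0.9293 m³/s
w_4 = (21.9 − 8.4)/2 = 6.75 m; q_4 = 0.38 × 0.27 × 6.75 = 0.6926 m³/s
Stations 1, 5 contribute zero (depth or velocity is 0).
Q = Σ qᵢ = 2.000 m³/s

2.00 m³/s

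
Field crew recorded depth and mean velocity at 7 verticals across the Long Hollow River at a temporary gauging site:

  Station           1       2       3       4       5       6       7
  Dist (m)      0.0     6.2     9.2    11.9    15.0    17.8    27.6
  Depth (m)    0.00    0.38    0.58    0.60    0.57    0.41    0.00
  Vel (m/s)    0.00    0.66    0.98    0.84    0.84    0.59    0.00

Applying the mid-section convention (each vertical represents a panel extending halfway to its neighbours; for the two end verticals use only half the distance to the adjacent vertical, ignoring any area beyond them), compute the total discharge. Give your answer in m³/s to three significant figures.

7.17 m³/s

w_2 = (9.2 − 0.0)/2 = 4.6 m; q_2 = 0.66 × 0.38 × 4.6 = 1.154 m³/s
w_3 = (11.9 − 6.2)/2 = 2.85 m; q_3 = 0.98 × 0.58 × 2.85 = 1.620 m³/s
w_4 = (15.0 − 9.2)/2 = 2.9 m; q_4 = 0.84 × 0.60 × 2.9 = 1.462 m³/s
w_5 = (17.8 − 11.9)/2 = 2.95 m; q_5 = 0.84 × 0.57 × 2.95 = 1.412 m³/s
w_6 = (27.6 − 15.0)/2 = 6.3 m; q_6 = 0.59 × 0.41 × 6.3 = 1.524 m³/s
Stations 1, 7 contribute zero (depth or velocity is 0).
Q = Σ qᵢ = 7.172 m³/s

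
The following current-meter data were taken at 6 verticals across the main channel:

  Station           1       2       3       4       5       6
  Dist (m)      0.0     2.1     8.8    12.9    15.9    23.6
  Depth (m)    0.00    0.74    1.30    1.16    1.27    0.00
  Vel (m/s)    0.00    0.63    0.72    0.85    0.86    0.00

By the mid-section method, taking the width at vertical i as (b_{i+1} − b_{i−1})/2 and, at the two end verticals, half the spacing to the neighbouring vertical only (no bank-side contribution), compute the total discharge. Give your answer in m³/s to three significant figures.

16.4 m³/s

w_2 = (8.8 − 0.0)/2 = 4.4 m; q_2 = 0.63 × 0.74 × 4.4 = 2.051 m³/s
w_3 = (12.9 − 2.1)/2 = 5.4 m; q_3 = 0.72 × 1.30 × 5.4 = 5.054 m³/s
w_4 = (15.9 − 8.8)/2 = 3.55 m; q_4 = 0.85 × 1.16 × 3.55 = 3.500 m³/s
w_5 = (23.6 − 12.9)/2 = 5.35 m; q_5 = 0.86 × 1.27 × 5.35 = 5.843 m³/s
Stations 1, 6 contribute zero (depth or velocity is 0).
Q = Σ qᵢ = 16.45 m³/s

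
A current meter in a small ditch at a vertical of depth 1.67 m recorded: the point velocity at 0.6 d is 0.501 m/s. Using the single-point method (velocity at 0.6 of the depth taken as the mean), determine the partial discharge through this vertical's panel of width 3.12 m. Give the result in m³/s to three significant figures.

2.61 m³/s

v̄ = v₀.₆ = 0.501 m/s
q = v̄ × d × w = 0.5010 × 1.67 × 3.12 = 2.610 m³/s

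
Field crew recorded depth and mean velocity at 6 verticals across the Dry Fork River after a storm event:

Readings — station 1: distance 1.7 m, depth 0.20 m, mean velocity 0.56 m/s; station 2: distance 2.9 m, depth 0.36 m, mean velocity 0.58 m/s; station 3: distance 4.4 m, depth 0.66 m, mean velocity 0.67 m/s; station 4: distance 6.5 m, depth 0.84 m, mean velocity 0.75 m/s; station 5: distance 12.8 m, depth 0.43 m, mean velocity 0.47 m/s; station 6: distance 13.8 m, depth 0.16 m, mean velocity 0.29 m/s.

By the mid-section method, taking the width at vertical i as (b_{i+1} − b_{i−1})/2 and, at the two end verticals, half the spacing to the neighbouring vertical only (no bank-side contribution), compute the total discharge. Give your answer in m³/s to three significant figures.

4.55 m³/s

w_1 = (2.9 − 1.7)/2 = 0.6 m; q_1 = 0.56 × 0.20 × 0.6 = 0.06720 m³/s
w_2 = (4.4 − 1.7)/2 = 1.35 m; q_2 = 0.58 × 0.36 × 1.35 = 0.2819 m³/s
w_3 = (6.5 − 2.9)/2 = 1.8 m; q_3 = 0.67 × 0.66 × 1.8 = 0.7960 m³/s
w_4 = (12.8 − 4.4)/2 = 4.2 m; q_4 = 0.75 × 0.84 × 4.2 = 2.646 m³/s
w_5 = (13.8 − 6.5)/2 = 3.65 m; q_5 = 0.47 × 0.43 × 3.65 = 0.7377 m³/s
w_6 = (13.8 − 12.8)/2 = 0.5 m; q_6 = 0.29 × 0.16 × 0.5 = 0.02320 m³/s
Q = Σ qᵢ = 4.552 m³/s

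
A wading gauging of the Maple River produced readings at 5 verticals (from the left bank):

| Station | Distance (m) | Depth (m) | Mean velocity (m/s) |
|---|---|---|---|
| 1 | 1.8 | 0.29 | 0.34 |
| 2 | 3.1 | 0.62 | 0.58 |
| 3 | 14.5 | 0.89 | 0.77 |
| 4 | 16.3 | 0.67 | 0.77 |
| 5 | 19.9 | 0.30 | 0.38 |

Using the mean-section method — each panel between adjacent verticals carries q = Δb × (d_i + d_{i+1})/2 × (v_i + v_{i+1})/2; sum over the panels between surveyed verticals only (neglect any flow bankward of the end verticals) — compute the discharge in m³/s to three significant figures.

8.17 m³/s

Panel 1-2: Δb = 1.3 m, d̄ = (0.29+0.62)/2 = 0.455, v̄ = (0.34+0.58)/2 = 0.46 → q = 1.3×0.455×0.46 = 0.2721 m³/s
Panel 2-3: Δb = 11.4 m, d̄ = (0.62+0.89)/2 = 0.755, v̄ = (0.58+0.77)/2 = 0.675 → q = 11.4×0.755×0.675 = 5.810 m³/s
Panel 3-4: Δb = 1.8 m, d̄ = (0.89+0.67)/2 = 0.78, v̄ = (0.77+0.77)/2 = 0.77 → q = 1.8×0.78×0.77 = 1.081 m³/s
Panel 4-5: Δb = 3.6 m, d̄ = (0.67+0.30)/2 = 0.485, v̄ = (0.77+0.38)/2 = 0.575 → q = 3.6×0.485×0.575 = 1.004 m³/s
Q = Σ q = 8.167 m³/s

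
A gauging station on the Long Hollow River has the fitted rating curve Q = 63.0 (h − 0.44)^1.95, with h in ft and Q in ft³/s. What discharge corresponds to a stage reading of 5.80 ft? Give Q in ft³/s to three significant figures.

Q = 63.0 × (5.80 − 0.44)^1.95 = 63.0 × 5.36^1.95 = 1664 ft³/s

1660 ft³/s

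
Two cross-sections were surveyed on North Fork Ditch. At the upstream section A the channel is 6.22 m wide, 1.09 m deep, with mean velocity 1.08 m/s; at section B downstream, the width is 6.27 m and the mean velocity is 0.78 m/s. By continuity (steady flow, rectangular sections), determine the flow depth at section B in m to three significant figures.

1.50 m

Q = A₁V₁ = (6.22×1.09) × 1.08 = 7.322 m³/s
d₂ = Q/(b₂ V₂) = 7.322/(6.27×0.78) = 1.497 m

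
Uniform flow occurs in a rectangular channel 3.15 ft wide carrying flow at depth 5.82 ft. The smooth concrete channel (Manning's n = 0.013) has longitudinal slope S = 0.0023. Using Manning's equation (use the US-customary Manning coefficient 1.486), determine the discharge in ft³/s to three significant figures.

A = b·y = 3.15 × 5.82 = 18.33 ft²
P = b + 2y = 3.15 + 2×5.82 = 14.79 ft
R = A/P = 18.33/14.79 = 1.240 ft
Q = (1.486/n)·A·R^(2/3)·S^(1/2) = (1.486/0.013) × 18.33 × 1.240^(2/3) × 0.0023^(1/2) = 116.0 ft³/s

116 ft³/s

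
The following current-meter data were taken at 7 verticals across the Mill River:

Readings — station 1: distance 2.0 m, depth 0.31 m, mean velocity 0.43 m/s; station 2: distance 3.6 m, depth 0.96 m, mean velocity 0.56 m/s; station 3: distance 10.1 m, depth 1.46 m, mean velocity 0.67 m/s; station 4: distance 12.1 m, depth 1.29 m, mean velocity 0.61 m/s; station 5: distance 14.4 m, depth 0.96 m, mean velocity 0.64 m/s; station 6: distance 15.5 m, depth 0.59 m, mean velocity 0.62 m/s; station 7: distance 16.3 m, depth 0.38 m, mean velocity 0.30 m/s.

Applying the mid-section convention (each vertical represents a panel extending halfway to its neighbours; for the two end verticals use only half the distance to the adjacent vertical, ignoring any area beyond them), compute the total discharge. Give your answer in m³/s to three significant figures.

9.57 m³/s

w_1 = (3.6 − 2.0)/2 = 0.8 m; q_1 = 0.43 × 0.31 × 0.8 = 0.1066 m³/s
w_2 = (10.1 − 2.0)/2 = 4.05 m; q_2 = 0.56 × 0.96 × 4.05 = 2.177 m³/s
w_3 = (12.1 − 3.6)/2 = 4.25 m; q_3 = 0.67 × 1.46 × 4.25 = 4.157 m³/s
w_4 = (14.4 − 10.1)/2 = 2.15 m; q_4 = 0.61 × 1.29 × 2.15 = 1.692 m³/s
w_5 = (15.5 − 12.1)/2 = 1.7 m; q_5 = 0.64 × 0.96 × 1.7 = 1.044 m³/s
w_6 = (16.3 − 14.4)/2 = 0.95 m; q_6 = 0.62 × 0.59 × 0.95 = 0.3475 m³/s
w_7 = (16.3 − 15.5)/2 = 0.4 m; q_7 = 0.30 × 0.38 × 0.4 = 0.04560 m³/s
Q = Σ qᵢ = 9.571 m³/s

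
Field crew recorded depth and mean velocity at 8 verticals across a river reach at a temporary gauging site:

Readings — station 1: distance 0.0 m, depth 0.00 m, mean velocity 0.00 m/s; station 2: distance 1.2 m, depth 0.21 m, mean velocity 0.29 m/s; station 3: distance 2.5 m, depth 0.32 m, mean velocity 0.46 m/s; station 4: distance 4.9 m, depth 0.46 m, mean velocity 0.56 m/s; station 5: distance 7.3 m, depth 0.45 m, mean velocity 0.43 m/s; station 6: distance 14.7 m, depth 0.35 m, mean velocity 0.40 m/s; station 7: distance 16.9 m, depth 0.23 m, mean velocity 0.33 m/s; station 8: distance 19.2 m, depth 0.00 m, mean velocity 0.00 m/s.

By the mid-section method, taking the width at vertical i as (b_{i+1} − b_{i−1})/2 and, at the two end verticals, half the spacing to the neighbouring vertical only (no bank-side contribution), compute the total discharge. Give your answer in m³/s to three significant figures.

2.76 m³/s

w_2 = (2.5 − 0.0)/2 = 1.25 m; q_2 = 0.29 × 0.21 × 1.25 = 0.07613 m³/s
w_3 = (4.9 − 1.2)/2 = 1.85 m; q_3 = 0.46 × 0.32 × 1.85 = 0.2723 m³/s
w_4 = (7.3 − 2.5)/2 = 2.4 m; q_4 = 0.56 × 0.46 × 2.4 = 0.6182 m³/s
w_5 = (14.7 − 4.9)/2 = 4.9 m; q_5 = 0.43 × 0.45 × 4.9 = 0.9482 m³/s
w_6 = (16.9 − 7.3)/2 = 4.8 m; q_6 = 0.40 × 0.35 × 4.8 = 0.6720 m³/s
w_7 = (19.2 − 14.7)/2 = 2.25 m; q_7 = 0.33 × 0.23 × 2.25 = 0.1708 m³/s
Stations 1, 8 contribute zero (depth or velocity is 0).
Q = Σ qᵢ = 2.758 m³/s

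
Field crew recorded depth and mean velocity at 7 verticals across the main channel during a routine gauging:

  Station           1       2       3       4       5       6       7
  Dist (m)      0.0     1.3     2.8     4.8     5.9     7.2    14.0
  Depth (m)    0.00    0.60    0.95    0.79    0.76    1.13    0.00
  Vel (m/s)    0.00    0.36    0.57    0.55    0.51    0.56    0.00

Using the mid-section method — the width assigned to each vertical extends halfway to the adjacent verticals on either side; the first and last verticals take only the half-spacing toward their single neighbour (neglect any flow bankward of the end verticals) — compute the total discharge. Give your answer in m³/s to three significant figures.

4.95 m³/s

w_2 = (2.8 − 0.0)/2 = 1.4 m; q_2 = 0.36 × 0.60 × 1.4 = 0.3024 m³/s
w_3 = (4.8 − 1.3)/2 = 1.75 m; q_3 = 0.57 × 0.95 × 1.75 = 0.9476 m³/s
w_4 = (5.9 − 2.8)/2 = 1.55 m; q_4 = 0.55 × 0.79 × 1.55 = 0.6735 m³/s
w_5 = (7.2 − 4.8)/2 = 1.2 m; q_5 = 0.51 × 0.76 × 1.2 = 0.4651 m³/s
w_6 = (14.0 − 5.9)/2 = 4.05 m; q_6 = 0.56 × 1.13 × 4.05 = 2.563 m³/s
Stations 1, 7 contribute zero (depth or velocity is 0).
Q = Σ qᵢ = 4.951 m³/s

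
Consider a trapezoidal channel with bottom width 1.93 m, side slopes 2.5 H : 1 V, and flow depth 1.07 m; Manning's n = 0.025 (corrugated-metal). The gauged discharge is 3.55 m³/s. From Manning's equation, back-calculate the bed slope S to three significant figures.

A = (b + z·y)·y = (1.93 + 2.5×1.07)×1.07 = 4.927 m²
P = b + 2y√(1+z²) = 1.93 + 2×1.07×√(1+2.5²) = 7.692 m
R = A/P = 4.927/7.692 = 0.6406 m
S = (Q·n / (1·A·R^(2/3)))² = (3.55×0.025 / (1×4.927×0.7431))² = 0.0005875

0.000588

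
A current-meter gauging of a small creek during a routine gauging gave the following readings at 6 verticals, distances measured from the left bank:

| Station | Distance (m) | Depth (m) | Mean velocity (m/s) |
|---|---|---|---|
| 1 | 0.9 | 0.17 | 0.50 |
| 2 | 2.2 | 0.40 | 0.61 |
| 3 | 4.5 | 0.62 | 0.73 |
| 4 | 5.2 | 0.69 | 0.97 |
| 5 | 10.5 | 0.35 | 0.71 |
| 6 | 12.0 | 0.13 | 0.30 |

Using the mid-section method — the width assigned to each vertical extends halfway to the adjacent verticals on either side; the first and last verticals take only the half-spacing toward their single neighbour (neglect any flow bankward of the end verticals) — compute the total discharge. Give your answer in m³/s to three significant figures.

w_1 = (2.2 − 0.9)/2 = 0.65 m; q_1 = 0.50 × 0.17 × 0.65 = 0.05525 m³/s
w_2 = (4.5 − 0.9)/2 = 1.8 m; q_2 = 0.61 × 0.40 × 1.8 = 0.4392 m³/s
w_3 = (5.2 − 2.2)/2 = 1.5 m; q_3 = 0.73 × 0.62 × 1.5 = 0.6789 m³/s
w_4 = (10.5 − 4.5)/2 = 3 m; q_4 = 0.97 × 0.69 × 3 = 2.008 m³/s
w_5 = (12.0 − 5.2)/2 = 3.4 m; q_5 = 0.71 × 0.35 × 3.4 = 0.8449 m³/s
w_6 = (12.0 − 10.5)/2 = 0.75 m; q_6 = 0.30 × 0.13 × 0.75 = 0.02925 m³/s
Q = Σ qᵢ = 4.055 m³/s

4.06 m³/s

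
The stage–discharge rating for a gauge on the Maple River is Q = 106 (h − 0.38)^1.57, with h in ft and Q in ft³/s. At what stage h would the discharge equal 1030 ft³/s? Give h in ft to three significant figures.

4.64 ft

h − h₀ = (Q/C)^(1/b) = (1030/106)^(1/1.57) = 4.256 ft
h = 0.38 + 4.256 = 4.636 ft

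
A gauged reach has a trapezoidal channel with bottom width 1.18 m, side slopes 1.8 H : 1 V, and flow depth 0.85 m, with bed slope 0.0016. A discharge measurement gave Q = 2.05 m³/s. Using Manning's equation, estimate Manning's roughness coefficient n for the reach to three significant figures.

A = (b + z·y)·y = (1.18 + 1.8×0.85)×0.85 = 2.304 m²
P = b + 2y√(1+z²) = 1.18 + 2×0.85×√(1+1.8²) = 4.681 m
R = A/P = 2.304/4.681 = 0.4921 m
n = (1/Q)·A·R^(2/3)·S^(1/2) = (1/2.05) × 2.304 × 0.6233 × 0.04000 = 0.02802

0.0280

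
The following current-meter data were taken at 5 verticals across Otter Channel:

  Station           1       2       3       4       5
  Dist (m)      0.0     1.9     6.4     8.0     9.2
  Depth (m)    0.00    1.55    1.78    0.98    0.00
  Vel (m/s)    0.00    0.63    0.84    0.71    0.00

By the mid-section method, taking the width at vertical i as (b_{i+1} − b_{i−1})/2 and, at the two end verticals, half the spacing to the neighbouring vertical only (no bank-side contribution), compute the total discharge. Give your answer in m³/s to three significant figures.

8.66 m³/s

w_2 = (6.4 − 0.0)/2 = 3.2 m; q_2 = 0.63 × 1.55 × 3.2 = 3.125 m³/s
w_3 = (8.0 − 1.9)/2 = 3.05 m; q_3 = 0.84 × 1.78 × 3.05 = 4.560 m³/s
w_4 = (9.2 − 6.4)/2 = 1.4 m; q_4 = 0.71 × 0.98 × 1.4 = 0.9741 m³/s
Stations 1, 5 contribute zero (depth or velocity is 0).
Q = Σ qᵢ = 8.659 m³/s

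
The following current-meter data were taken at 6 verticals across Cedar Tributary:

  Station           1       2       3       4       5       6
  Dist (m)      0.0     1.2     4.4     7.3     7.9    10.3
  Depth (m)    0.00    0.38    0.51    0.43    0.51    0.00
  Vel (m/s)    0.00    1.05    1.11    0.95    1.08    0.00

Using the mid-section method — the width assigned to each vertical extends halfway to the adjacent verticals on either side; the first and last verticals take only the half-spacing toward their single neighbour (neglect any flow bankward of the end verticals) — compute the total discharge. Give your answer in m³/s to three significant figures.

4.15 m³/s

w_2 = (4.4 − 0.0)/2 = 2.2 m; q_2 = 1.05 × 0.38 × 2.2 = 0.8778 m³/s
w_3 = (7.3 − 1.2)/2 = 3.05 m; q_3 = 1.11 × 0.51 × 3.05 = 1.727 m³/s
w_4 = (7.9 − 4.4)/2 = 1.75 m; q_4 = 0.95 × 0.43 × 1.75 = 0.7149 m³/s
w_5 = (10.3 − 7.3)/2 = 1.5 m; q_5 = 1.08 × 0.51 × 1.5 = 0.8262 m³/s
Stations 1, 6 contribute zero (depth or velocity is 0).
Q = Σ qᵢ = 4.145 m³/s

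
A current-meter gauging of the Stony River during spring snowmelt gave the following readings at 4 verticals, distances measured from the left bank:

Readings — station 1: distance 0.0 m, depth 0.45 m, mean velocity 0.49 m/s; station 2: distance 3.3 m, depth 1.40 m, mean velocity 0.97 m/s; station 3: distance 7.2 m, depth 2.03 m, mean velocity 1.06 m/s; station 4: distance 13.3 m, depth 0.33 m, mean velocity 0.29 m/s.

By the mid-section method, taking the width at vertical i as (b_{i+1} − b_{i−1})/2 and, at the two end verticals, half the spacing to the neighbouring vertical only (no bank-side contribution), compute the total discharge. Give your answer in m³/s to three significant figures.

16.3 m³/s

w_1 = (3.3 − 0.0)/2 = 1.65 m; q_1 = 0.49 × 0.45 × 1.65 = 0.3638 m³/s
w_2 = (7.2 − 0.0)/2 = 3.6 m; q_2 = 0.97 × 1.40 × 3.6 = 4.889 m³/s
w_3 = (13.3 − 3.3)/2 = 5 m; q_3 = 1.06 × 2.03 × 5 = 10.76 m³/s
w_4 = (13.3 − 7.2)/2 = 3.05 m; q_4 = 0.29 × 0.33 × 3.05 = 0.2919 m³/s
Q = Σ qᵢ = 16.30 m³/s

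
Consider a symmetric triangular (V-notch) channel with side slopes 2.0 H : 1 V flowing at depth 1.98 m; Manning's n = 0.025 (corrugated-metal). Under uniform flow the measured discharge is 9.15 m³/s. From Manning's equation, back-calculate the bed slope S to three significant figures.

0.00100

A = z·y² = 2.0×1.98² = 7.841 m²
P = 2y√(1+z²) = 2×1.98×√(1+2.0²) = 8.855 m
R = A/P = 7.841/8.855 = 0.8855 m
S = (Q·n / (1·A·R^(2/3)))² = (9.15×0.025 / (1×7.841×0.9221))² = 0.001001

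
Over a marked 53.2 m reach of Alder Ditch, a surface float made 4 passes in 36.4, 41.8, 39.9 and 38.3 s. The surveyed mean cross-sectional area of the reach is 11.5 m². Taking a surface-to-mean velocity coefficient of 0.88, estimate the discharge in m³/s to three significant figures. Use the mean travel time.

t̄ = (36.4 + 41.8 + 39.9 + 38.3) / 4 = 39.1 s
v_surface = L / t̄ = 53.2 / 39.1 = 1.361 m/s
v_mean = 0.88 × 1.361 = 1.197 m/s
Q = A × v_mean = 11.5 × 1.197 = 13.77 m³/s

13.8 m³/s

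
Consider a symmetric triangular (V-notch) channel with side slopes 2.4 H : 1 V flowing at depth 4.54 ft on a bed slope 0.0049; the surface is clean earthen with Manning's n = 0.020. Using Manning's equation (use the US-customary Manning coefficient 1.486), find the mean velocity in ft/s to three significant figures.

8.52 ft/s

A = z·y² = 2.4×4.54² = 49.47 ft²
P = 2y√(1+z²) = 2×4.54×√(1+2.4²) = 23.61 ft
R = A/P = 49.47/23.61 = 2.095 ft
Q = (1.486/n)·A·R^(2/3)·S^(1/2) = (1.486/0.020) × 49.47 × 2.095^(2/3) × 0.0049^(1/2) = 421.3 ft³/s
V = Q/A = 421.3/49.47 = 8.517 ft/s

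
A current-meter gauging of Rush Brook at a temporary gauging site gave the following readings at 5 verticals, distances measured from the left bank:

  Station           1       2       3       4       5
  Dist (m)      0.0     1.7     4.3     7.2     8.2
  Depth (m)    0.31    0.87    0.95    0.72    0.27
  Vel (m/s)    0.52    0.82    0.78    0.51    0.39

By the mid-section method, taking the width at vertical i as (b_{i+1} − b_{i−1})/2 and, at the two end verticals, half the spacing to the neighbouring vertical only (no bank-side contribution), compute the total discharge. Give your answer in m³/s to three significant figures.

4.48 m³/s

w_1 = (1.7 − 0.0)/2 = 0.85 m; q_1 = 0.52 × 0.31 × 0.85 = 0.1370 m³/s
w_2 = (4.3 − 0.0)/2 = 2.15 m; q_2 = 0.82 × 0.87 × 2.15 = 1.534 m³/s
w_3 = (7.2 − 1.7)/2 = 2.75 m; q_3 = 0.78 × 0.95 × 2.75 = 2.038 m³/s
w_4 = (8.2 − 4.3)/2 = 1.95 m; q_4 = 0.51 × 0.72 × 1.95 = 0.7160 m³/s
w_5 = (8.2 − 7.2)/2 = 0.5 m; q_5 = 0.39 × 0.27 × 0.5 = 0.05265 m³/s
Q = Σ qᵢ = 4.477 m³/s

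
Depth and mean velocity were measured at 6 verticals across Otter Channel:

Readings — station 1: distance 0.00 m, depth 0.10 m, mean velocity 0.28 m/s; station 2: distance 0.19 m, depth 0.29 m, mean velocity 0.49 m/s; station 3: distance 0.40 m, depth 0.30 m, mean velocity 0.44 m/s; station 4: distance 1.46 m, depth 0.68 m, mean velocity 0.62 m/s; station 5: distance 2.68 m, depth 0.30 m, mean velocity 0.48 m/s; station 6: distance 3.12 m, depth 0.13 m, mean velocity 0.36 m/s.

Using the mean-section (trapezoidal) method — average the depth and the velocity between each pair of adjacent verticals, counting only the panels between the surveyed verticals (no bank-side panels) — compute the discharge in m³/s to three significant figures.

0.687 m³/s

Panel 1-2: Δb = 0.19 m, d̄ = (0.10+0.29)/2 = 0.195, v̄ = (0.28+0.49)/2 = 0.385 → q = 0.19×0.195×0.385 = 0.01426 m³/s
Panel 2-3: Δb = 0.21 m, d̄ = (0.29+0.30)/2 = 0.295, v̄ = (0.49+0.44)/2 = 0.465 → q = 0.21×0.295×0.465 = 0.02881 m³/s
Panel 3-4: Δb = 1.06 m, d̄ = (0.30+0.68)/2 = 0.49, v̄ = (0.44+0.62)/2 = 0.53 → q = 1.06×0.49×0.53 = 0.2753 m³/s
Panel 4-5: Δb = 1.22 m, d̄ = (0.68+0.30)/2 = 0.49, v̄ = (0.62+0.48)/2 = 0.55 → q = 1.22×0.49×0.55 = 0.3288 m³/s
Panel 5-6: Δb = 0.44 m, d̄ = (0.30+0.13)/2 = 0.215, v̄ = (0.48+0.36)/2 = 0.42 → q = 0.44×0.215×0.42 = 0.03973 m³/s
Q = Σ q = 0.6869 m³/s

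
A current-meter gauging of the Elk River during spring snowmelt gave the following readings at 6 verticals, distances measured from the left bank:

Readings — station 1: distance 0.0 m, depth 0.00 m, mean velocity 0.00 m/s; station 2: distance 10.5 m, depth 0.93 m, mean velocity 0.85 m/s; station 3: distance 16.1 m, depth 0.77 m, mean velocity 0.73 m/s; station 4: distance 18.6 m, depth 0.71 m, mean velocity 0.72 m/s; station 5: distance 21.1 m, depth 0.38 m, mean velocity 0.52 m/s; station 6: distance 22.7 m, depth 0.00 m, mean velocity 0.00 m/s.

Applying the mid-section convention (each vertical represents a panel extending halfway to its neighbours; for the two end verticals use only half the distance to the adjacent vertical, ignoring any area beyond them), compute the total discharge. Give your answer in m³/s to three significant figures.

10.3 m³/s

w_2 = (16.1 − 0.0)/2 = 8.05 m; q_2 = 0.85 × 0.93 × 8.05 = 6.364 m³/s
w_3 = (18.6 − 10.5)/2 = 4.05 m; q_3 = 0.73 × 0.77 × 4.05 = 2.277 m³/s
w_4 = (21.1 − 16.1)/2 = 2.5 m; q_4 = 0.72 × 0.71 × 2.5 = 1.278 m³/s
w_5 = (22.7 − 18.6)/2 = 2.05 m; q_5 = 0.52 × 0.38 × 2.05 = 0.4051 m³/s
Stations 1, 6 contribute zero (depth or velocity is 0).
Q = Σ qᵢ = 10.32 m³/s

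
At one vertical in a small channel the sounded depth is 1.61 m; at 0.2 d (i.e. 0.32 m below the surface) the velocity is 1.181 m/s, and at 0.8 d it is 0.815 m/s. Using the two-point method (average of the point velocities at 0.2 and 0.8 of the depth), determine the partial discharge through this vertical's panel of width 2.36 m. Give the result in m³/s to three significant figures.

3.79 m³/s

v̄ = (1.181 + 0.815) / 2 = 0.9980 m/s
q = v̄ × d × w = 0.9980 × 1.61 × 2.36 = 3.792 m³/s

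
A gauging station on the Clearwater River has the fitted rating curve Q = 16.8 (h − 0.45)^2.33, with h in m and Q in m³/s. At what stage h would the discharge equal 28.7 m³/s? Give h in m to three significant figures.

1.71 m

h − h₀ = (Q/C)^(1/b) = (28.7/16.8)^(1/2.33) = 1.258 m
h = 0.45 + 1.258 = 1.708 m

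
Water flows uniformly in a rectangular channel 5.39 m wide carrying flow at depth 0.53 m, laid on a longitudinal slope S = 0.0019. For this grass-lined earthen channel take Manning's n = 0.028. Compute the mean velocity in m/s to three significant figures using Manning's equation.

A = b·y = 5.39 × 0.53 = 2.857 m²
P = b + 2y = 5.39 + 2×0.53 = 6.450 m
R = A/P = 2.857/6.450 = 0.4429 m
Q = (1/n)·A·R^(2/3)·S^(1/2) = (1/0.028) × 2.857 × 0.4429^(2/3) × 0.0019^(1/2) = 2.584 m³/s
V = Q/A = 2.584/2.857 = 0.9045 m/s

0.905 m/s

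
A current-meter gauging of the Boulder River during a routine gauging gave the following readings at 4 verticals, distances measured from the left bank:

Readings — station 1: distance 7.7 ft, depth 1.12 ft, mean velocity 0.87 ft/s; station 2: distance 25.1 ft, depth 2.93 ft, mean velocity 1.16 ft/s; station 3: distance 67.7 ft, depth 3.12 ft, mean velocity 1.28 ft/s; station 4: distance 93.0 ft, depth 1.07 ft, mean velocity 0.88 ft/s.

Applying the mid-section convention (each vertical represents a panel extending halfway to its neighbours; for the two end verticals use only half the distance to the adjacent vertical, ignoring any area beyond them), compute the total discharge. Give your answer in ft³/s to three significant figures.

258 ft³/s

w_1 = (25.1 − 7.7)/2 = 8.7 ft; q_1 = 0.87 × 1.12 × 8.7 = 8.477 ft³/s
w_2 = (67.7 − 7.7)/2 = 30 ft; q_2 = 1.16 × 2.93 × 30 = 102.0 ft³/s
w_3 = (93.0 − 25.1)/2 = 33.95 ft; q_3 = 1.28 × 3.12 × 33.95 = 135.6 ft³/s
w_4 = (93.0 − 67.7)/2 = 12.65 ft; q_4 = 0.88 × 1.07 × 12.65 = 11.91 ft³/s
Q = Σ qᵢ = 257.9 ft³/s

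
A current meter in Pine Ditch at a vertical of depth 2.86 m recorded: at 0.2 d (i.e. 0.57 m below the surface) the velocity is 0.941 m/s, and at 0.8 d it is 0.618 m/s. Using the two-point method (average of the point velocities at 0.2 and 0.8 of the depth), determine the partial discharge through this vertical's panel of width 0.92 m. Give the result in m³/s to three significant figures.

v̄ = (0.941 + 0.618) / 2 = 0.7795 m/s
q = v̄ × d × w = 0.7795 × 2.86 × 0.92 = 2.051 m³/s

2.05 m³/s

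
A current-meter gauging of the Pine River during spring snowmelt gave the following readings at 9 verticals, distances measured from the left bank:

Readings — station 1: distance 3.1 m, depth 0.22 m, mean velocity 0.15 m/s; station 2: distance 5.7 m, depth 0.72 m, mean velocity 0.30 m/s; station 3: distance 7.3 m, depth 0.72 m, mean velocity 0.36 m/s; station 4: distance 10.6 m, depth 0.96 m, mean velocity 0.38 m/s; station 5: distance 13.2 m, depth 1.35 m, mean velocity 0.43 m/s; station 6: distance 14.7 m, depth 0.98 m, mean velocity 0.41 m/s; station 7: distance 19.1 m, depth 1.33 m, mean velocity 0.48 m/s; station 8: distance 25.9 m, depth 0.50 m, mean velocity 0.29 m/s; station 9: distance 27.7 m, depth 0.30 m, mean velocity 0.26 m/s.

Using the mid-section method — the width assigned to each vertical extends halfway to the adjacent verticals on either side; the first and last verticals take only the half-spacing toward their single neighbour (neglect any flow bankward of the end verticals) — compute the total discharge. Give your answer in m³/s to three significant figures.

w_1 = (5.7 − 3.1)/2 = 1.3 m; q_1 = 0.15 × 0.22 × 1.3 = 0.04290 m³/s
w_2 = (7.3 − 3.1)/2 = 2.1 m; q_2 = 0.30 × 0.72 × 2.1 = 0.4536 m³/s
w_3 = (10.6 − 5.7)/2 = 2.45 m; q_3 = 0.36 × 0.72 × 2.45 = 0.6350 m³/s
w_4 = (13.2 − 7.3)/2 = 2.95 m; q_4 = 0.38 × 0.96 × 2.95 = 1.076 m³/s
w_5 = (14.7 − 10.6)/2 = 2.05 m; q_5 = 0.43 × 1.35 × 2.05 = 1.190 m³/s
w_6 = (19.1 − 13.2)/2 = 2.95 m; q_6 = 0.41 × 0.98 × 2.95 = 1.185 m³/s
w_7 = (25.9 − 14.7)/2 = 5.6 m; q_7 = 0.48 × 1.33 × 5.6 = 3.575 m³/s
w_8 = (27.7 − 19.1)/2 = 4.3 m; q_8 = 0.29 × 0.50 × 4.3 = 0.6235 m³/s
w_9 = (27.7 − 25.9)/2 = 0.9 m; q_9 = 0.26 × 0.30 × 0.9 = 0.07020 m³/s
Q = Σ qᵢ = 8.852 m³/s

8.85 m³/s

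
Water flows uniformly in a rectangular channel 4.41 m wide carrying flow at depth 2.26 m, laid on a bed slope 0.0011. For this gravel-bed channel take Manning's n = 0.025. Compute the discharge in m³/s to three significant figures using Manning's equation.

14.2 m³/s

A = b·y = 4.41 × 2.26 = 9.967 m²
P = b + 2y = 4.41 + 2×2.26 = 8.930 m
R = A/P = 9.967/8.930 = 1.116 m
Q = (1/n)·A·R^(2/3)·S^(1/2) = (1/0.025) × 9.967 × 1.116^(2/3) × 0.0011^(1/2) = 14.23 m³/s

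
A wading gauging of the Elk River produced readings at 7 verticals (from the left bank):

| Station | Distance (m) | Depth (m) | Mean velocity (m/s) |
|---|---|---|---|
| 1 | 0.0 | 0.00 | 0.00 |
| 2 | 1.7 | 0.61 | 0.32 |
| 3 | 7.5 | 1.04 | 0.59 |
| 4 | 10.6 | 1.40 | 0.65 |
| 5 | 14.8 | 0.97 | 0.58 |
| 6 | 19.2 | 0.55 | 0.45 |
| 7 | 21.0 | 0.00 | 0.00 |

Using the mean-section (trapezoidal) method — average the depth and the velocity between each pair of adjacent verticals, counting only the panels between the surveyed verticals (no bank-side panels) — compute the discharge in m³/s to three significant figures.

Panel 1-2: Δb = 1.7 m, d̄ = (0.00+0.61)/2 = 0.305, v̄ = (0.00+0.32)/2 = 0.16 → q = 1.7×0.305×0.16 = 0.08296 m³/s
Panel 2-3: Δb = 5.8 m, d̄ = (0.61+1.04)/2 = 0.825, v̄ = (0.32+0.59)/2 = 0.455 → q = 5.8×0.825×0.455 = 2.177 m³/s
Panel 3-4: Δb = 3.1 m, d̄ = (1.04+1.40)/2 = 1.22, v̄ = (0.59+0.65)/2 = 0.62 → q = 3.1×1.22×0.62 = 2.345 m³/s
Panel 4-5: Δb = 4.2 m, d̄ = (1.40+0.97)/2 = 1.185, v̄ = (0.65+0.58)/2 = 0.615 → q = 4.2×1.185×0.615 = 3.061 m³/s
Panel 5-6: Δb = 4.4 m, d̄ = (0.97+0.55)/2 = 0.76, v̄ = (0.58+0.45)/2 = 0.515 → q = 4.4×0.76×0.515 = 1.722 m³/s
Panel 6-7: Δb = 1.8 m, d̄ = (0.55+0.00)/2 = 0.275, v̄ = (0.45+0.00)/2 = 0.225 → q = 1.8×0.275×0.225 = 0.1114 m³/s
Q = Σ q = 9.499 m³/s

9.50 m³/s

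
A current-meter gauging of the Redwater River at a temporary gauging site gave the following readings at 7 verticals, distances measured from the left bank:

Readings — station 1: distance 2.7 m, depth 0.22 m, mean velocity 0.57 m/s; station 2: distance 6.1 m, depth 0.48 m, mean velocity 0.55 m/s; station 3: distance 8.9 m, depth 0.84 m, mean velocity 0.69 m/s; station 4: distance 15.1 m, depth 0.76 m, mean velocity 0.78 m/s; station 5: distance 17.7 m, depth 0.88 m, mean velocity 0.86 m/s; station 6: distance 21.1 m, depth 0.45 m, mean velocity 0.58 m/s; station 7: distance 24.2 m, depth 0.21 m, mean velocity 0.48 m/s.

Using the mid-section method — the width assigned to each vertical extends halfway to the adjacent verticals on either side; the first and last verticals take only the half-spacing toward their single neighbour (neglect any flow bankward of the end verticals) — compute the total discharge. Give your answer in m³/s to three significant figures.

9.52 m³/s

w_1 = (6.1 − 2.7)/2 = 1.7 m; q_1 = 0.57 × 0.22 × 1.7 = 0.2132 m³/s
w_2 = (8.9 − 2.7)/2 = 3.1 m; q_2 = 0.55 × 0.48 × 3.1 = 0.8184 m³/s
w_3 = (15.1 − 6.1)/2 = 4.5 m; q_3 = 0.69 × 0.84 × 4.5 = 2.608 m³/s
w_4 = (17.7 − 8.9)/2 = 4.4 m; q_4 = 0.78 × 0.76 × 4.4 = 2.608 m³/s
w_5 = (21.1 − 15.1)/2 = 3 m; q_5 = 0.86 × 0.88 × 3 = 2.270 m³/s
w_6 = (24.2 − 17.7)/2 = 3.25 m; q_6 = 0.58 × 0.45 × 3.25 = 0.8483 m³/s
w_7 = (24.2 − 21.1)/2 = 1.55 m; q_7 = 0.48 × 0.21 × 1.55 = 0.1562 m³/s
Q = Σ qᵢ = 9.523 m³/s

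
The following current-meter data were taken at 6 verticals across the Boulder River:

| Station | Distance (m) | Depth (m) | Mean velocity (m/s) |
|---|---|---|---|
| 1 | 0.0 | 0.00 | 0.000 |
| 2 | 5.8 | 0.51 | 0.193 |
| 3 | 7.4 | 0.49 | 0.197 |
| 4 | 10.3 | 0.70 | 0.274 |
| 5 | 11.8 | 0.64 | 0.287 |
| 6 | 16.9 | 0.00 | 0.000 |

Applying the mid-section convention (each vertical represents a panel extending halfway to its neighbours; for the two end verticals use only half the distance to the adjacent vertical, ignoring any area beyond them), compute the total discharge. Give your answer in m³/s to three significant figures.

1.61 m³/s

w_2 = (7.4 − 0.0)/2 = 3.7 m; q_2 = 0.193 × 0.51 × 3.7 = 0.3642 m³/s
w_3 = (10.3 − 5.8)/2 = 2.25 m; q_3 = 0.197 × 0.49 × 2.25 = 0.2172 m³/s
w_4 = (11.8 − 7.4)/2 = 2.2 m; q_4 = 0.274 × 0.70 × 2.2 = 0.4220 m³/s
w_5 = (16.9 − 10.3)/2 = 3.3 m; q_5 = 0.287 × 0.64 × 3.3 = 0.6061 m³/s
Stations 1, 6 contribute zero (depth or velocity is 0).
Q = Σ qᵢ = 1.609 m³/s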